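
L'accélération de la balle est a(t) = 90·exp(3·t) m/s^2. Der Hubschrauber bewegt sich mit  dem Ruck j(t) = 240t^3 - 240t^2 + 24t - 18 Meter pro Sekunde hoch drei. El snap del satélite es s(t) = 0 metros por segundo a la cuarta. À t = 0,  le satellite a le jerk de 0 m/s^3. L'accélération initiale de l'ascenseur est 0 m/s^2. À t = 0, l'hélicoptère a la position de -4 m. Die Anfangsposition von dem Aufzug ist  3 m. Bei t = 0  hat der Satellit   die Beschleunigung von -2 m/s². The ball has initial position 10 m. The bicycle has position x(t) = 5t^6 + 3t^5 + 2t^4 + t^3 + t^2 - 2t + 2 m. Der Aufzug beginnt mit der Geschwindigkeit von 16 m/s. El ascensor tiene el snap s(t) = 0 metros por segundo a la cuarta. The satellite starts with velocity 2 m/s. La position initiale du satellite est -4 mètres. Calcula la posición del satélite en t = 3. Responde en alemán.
Ausgehend von dem Snap s(t) = 0, nehmen wir 4 Integrale. Durch Integration von dem Snap und Verwendung der Anfangsbedingung j(0) = 0, erhalten wir j(t) = 0. Die Stammfunktion von dem Ruck, mit a(0) = -2, ergibt die Beschleunigung: a(t) = -2. Mit ∫a(t)dt und Anwendung von v(0) = 2, finden wir v(t) = 2 - 2·t. Das Integral von der Geschwindigkeit ist die Position. Mit x(0) = -4 erhalten wir x(t) = -t^2 + 2·t - 4. Mit x(t) = -t^2 + 2·t - 4 und Einsetzen von t = 3, finden wir x = -7.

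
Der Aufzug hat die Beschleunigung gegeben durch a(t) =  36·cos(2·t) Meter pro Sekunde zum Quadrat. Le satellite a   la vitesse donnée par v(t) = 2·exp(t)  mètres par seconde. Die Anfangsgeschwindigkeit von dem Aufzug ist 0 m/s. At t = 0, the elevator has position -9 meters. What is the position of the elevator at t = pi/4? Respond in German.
Um dies zu lösen, müssen wir 2 Integrale unserer Gleichung für die Beschleunigung a(t) = 36·cos(2·t) finden. Mit ∫a(t)dt und Anwendung von v(0) = 0, finden wir v(t) = 18·sin(2·t). Das Integral von der Geschwindigkeit ist die Position. Mit x(0) = -9 erhalten wir x(t) = -9·cos(2·t). Wir haben die Position x(t) = -9·cos(2·t). Durch Einsetzen von t = pi/4: x(pi/4) = 0.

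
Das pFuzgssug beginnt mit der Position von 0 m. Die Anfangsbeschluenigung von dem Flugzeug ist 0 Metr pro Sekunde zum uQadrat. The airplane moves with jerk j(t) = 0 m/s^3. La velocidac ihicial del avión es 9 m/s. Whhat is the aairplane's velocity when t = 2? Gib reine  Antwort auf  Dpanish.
Debemos encontrar la antiderivada de nuestra ecuación de la sacudida j(t) = 0 2 veces. La integral de la sacudida, con a(0) = 0, da la aceleración: a(t) = 0. La antiderivada de la aceleración es la velocidad. Usando v(0) = 9, obtenemos v(t) = 9. Usando v(t) = 9 y sustituyendo t = 2, encontramos v = 9.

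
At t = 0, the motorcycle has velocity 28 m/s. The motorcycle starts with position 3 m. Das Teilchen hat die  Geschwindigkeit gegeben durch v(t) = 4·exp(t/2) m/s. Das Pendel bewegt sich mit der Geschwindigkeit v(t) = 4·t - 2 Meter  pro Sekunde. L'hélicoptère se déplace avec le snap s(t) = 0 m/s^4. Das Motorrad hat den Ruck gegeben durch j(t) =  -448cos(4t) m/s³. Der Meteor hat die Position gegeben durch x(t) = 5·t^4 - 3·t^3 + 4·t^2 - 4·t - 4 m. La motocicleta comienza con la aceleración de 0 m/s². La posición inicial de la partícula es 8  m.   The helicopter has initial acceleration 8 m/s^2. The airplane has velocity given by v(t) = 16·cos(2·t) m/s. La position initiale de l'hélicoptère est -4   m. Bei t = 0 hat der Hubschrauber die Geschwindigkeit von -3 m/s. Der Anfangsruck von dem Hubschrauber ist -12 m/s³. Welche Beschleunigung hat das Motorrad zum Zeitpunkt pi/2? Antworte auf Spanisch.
Debemos encontrar la integral de nuestra ecuación de la sacudida j(t) = -448·cos(4·t) 1 vez. La integral de la sacudida, con a(0) = 0, da la aceleración: a(t) = -112·sin(4·t). Tenemos la aceleración a(t) = -112·sin(4·t). Sustituyendo t = pi/2: a(pi/2) = 0.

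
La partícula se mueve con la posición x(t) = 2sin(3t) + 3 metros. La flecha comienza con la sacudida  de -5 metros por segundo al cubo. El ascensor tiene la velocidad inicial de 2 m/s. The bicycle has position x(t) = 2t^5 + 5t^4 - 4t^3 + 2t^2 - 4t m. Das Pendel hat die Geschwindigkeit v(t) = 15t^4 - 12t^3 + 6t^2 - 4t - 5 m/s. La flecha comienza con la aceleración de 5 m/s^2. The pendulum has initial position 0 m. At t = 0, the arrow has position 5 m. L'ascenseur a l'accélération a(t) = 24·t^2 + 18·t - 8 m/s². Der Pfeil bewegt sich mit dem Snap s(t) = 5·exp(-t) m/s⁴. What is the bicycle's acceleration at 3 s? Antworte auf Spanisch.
Para resolver esto, necesitamos tomar 2 derivadas de nuestra ecuación de la posición x(t) = 2·t^5 + 5·t^4 - 4·t^3 + 2·t^2 - 4·t. Tomando d/dt de x(t), encontramos v(t) = 10·t^4 + 20·t^3 - 12·t^2 + 4·t - 4. Tomando d/dt de v(t), encontramos a(t) = 40·t^3 + 60·t^2 - 24·t + 4. De la ecuación de la aceleración a(t) = 40·t^3 + 60·t^2 - 24·t + 4, sustituimos t = 3 para obtener a = 1552.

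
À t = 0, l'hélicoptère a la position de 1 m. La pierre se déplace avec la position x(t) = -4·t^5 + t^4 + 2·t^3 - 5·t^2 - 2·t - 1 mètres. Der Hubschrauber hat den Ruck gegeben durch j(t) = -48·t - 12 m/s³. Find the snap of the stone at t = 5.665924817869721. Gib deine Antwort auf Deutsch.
Um dies zu lösen, müssen wir 4 Ableitungen unserer Gleichung für die Position x(t) = -4·t^5 + t^4 + 2·t^3 - 5·t^2 - 2·t - 1 nehmen. Mit d/dt von x(t) finden wir v(t) = -20·t^4 + 4·t^3 + 6·t^2 - 10·t - 2. Durch Ableiten von der Geschwindigkeit erhalten wir die Beschleunigung: a(t) = -80·t^3 + 12·t^2 + 12·t - 10. Durch Ableiten von der Beschleunigung erhalten wir den Ruck: j(t) = -240·t^2 + 24·t + 12. Mit d/dt von j(t) finden wir s(t) = 24 - 480·t. Aus der Gleichung für den Snap s(t) = 24 - 480·t, setzen wir t = 5.665924817869721 ein und erhalten s = -2695.64391257747.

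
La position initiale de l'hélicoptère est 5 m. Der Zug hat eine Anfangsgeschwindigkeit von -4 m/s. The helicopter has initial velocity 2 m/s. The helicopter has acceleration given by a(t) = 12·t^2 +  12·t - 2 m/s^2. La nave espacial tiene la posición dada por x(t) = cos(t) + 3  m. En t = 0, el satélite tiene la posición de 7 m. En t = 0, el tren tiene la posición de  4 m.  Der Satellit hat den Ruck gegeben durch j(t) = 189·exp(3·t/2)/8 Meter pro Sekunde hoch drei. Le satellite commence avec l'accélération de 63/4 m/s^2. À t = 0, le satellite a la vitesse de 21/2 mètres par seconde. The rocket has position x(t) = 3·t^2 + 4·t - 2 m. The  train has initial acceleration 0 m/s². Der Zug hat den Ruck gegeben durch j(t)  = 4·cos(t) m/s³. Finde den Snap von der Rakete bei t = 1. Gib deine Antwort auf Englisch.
To solve this, we need to take 4 derivatives of our position equation x(t) = 3·t^2 + 4·t - 2. Taking d/dt of x(t), we find v(t) = 6·t + 4. Differentiating velocity, we get acceleration: a(t) = 6. The derivative of acceleration gives jerk: j(t) = 0. Taking d/dt of j(t), we find s(t) = 0. From the given snap equation s(t) = 0, we substitute t = 1 to get s = 0.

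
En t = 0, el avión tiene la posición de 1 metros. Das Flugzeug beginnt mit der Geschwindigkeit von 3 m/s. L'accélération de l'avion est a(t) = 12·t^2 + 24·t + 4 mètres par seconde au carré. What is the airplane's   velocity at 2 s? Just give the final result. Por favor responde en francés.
v(2) = 91.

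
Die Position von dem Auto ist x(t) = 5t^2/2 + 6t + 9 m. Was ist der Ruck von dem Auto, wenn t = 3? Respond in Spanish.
Para resolver esto, necesitamos tomar 3 derivadas de nuestra ecuación de la posición x(t) = 5·t^2/2 + 6·t + 9. La derivada de la posición da la velocidad: v(t) = 5·t + 6. La derivada de la velocidad da la aceleración: a(t) = 5. Tomando d/dt de a(t), encontramos j(t) = 0. De la ecuación de la sacudida j(t) = 0, sustituimos t = 3 para obtener j = 0.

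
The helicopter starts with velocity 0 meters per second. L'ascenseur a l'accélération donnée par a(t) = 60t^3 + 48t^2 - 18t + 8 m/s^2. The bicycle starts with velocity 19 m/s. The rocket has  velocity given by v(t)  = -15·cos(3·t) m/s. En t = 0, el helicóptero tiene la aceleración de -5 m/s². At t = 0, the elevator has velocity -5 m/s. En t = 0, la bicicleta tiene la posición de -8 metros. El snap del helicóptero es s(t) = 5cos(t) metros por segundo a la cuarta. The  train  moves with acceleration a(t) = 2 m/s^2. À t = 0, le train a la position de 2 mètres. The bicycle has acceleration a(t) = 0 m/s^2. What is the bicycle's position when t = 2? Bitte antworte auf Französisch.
Pour résoudre ceci, nous devons prendre 2 intégrales de notre équation de l'accélération a(t) = 0. La primitive de l'accélération, avec v(0) = 19, donne la vitesse: v(t) = 19. En prenant ∫v(t)dt et en appliquant x(0) = -8, nous trouvons x(t) = 19·t - 8. Nous avons la position x(t) = 19·t - 8. En substituant t = 2: x(2) = 30.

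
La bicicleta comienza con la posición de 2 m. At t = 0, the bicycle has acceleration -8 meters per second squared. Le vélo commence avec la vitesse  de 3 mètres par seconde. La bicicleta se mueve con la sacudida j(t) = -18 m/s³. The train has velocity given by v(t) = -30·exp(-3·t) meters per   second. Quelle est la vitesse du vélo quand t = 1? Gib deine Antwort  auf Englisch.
Starting from jerk j(t) = -18, we take 2 integrals. Finding the antiderivative of j(t) and using a(0) = -8: a(t) = -18·t - 8. The antiderivative of acceleration is velocity. Using v(0) = 3, we get v(t) = -9·t^2 - 8·t + 3. From the given velocity equation v(t) = -9·t^2 - 8·t + 3, we substitute t = 1 to get v = -14.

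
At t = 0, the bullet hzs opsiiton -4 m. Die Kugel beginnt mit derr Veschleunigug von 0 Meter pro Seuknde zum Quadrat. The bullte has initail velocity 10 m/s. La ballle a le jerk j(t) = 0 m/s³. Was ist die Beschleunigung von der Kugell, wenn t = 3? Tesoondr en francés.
Nous devons intégrer notre équation du jerk j(t) = 0 1 fois. L'intégrale du jerk est l'accélération. En utilisant a(0) = 0, nous obtenons a(t) = 0. En utilisant a(t) = 0 et en substituant t = 3, nous trouvons a = 0.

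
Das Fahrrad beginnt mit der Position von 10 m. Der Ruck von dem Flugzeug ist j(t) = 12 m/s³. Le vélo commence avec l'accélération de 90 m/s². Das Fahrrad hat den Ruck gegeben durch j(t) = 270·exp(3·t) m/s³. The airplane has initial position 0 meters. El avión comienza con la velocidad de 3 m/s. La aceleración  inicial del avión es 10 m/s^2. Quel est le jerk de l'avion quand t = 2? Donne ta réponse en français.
En utilisant j(t) = 12 et en substituant t = 2, nous trouvons j = 12.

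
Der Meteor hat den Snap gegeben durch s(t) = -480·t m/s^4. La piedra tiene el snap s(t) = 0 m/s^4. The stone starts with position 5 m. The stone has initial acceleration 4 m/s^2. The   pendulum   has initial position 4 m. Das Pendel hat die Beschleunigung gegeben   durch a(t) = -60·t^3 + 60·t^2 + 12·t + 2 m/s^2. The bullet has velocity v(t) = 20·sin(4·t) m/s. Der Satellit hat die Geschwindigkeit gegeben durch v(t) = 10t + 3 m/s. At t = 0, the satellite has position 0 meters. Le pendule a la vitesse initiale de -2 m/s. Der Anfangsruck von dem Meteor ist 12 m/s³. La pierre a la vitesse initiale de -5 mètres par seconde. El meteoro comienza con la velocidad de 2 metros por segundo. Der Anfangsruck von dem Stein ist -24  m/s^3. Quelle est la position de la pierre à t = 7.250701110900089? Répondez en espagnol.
Necesitamos integrar nuestra ecuación del snap s(t) = 0 4 veces. Tomando ∫s(t)dt y aplicando j(0) = -24, encontramos j(t) = -24. Tomando ∫j(t)dt y aplicando a(0) = 4, encontramos a(t) = 4 - 24·t. La integral de la aceleración es la velocidad. Usando v(0) = -5, obtenemos v(t) = -12·t^2 + 4·t - 5. Tomando ∫v(t)dt y aplicando x(0) = 5, encontramos x(t) = -4·t^3 + 2·t^2 - 5·t + 5. Usando x(t) = -4·t^3 + 2·t^2 - 5·t + 5 y sustituyendo t = 7.250701110900089, encontramos x = -1450.86294082231.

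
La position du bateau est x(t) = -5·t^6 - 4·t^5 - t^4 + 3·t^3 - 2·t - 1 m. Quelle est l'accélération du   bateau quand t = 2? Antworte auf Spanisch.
Debemos derivar nuestra ecuación de la posición x(t) = -5·t^6 - 4·t^5 - t^4 + 3·t^3 - 2·t - 1 2 veces. La derivada de la posición da la velocidad: v(t) = -30·t^5 - 20·t^4 - 4·t^3 + 9·t^2 - 2. Tomando d/dt de v(t), encontramos a(t) = -150·t^4 - 80·t^3 - 12·t^2 + 18·t. De la ecuación de la aceleración a(t) = -150·t^4 - 80·t^3 - 12·t^2 + 18·t, sustituimos t = 2 para obtener a = -3052.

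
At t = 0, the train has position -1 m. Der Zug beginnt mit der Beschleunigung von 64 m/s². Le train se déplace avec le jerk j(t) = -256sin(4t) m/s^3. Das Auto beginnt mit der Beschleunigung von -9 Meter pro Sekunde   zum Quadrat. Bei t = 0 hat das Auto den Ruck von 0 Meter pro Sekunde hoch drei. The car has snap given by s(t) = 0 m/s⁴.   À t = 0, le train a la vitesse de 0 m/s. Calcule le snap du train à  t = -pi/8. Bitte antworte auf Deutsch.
Ausgehend von dem Ruck j(t) = -256·sin(4·t), nehmen wir 1 Ableitung. Mit d/dt von j(t) finden wir s(t) = -1024·cos(4·t). Wir haben den Snap s(t) = -1024·cos(4·t). Durch Einsetzen von t = -pi/8: s(-pi/8) = 0.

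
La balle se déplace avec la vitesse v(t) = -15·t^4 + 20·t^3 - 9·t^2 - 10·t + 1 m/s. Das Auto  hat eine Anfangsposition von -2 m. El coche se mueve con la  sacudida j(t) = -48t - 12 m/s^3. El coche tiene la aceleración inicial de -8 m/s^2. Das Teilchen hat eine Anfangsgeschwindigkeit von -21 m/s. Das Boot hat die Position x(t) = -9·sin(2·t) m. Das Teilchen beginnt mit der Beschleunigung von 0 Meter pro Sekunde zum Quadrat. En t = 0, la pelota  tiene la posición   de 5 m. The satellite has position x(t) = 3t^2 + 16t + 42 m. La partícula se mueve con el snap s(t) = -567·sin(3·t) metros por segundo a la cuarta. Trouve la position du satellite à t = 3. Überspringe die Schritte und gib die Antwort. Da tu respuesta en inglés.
The position at t = 3 is x = 117.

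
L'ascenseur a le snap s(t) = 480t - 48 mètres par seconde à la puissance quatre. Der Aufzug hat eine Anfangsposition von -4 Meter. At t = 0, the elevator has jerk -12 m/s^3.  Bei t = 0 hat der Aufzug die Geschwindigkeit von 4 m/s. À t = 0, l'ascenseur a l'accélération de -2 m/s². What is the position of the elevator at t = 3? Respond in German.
Wir müssen das Integral unserer Gleichung für den Snap s(t) = 480·t - 48 4-mal finden. Durch Integration von dem Snap und Verwendung der Anfangsbedingung j(0) = -12, erhalten wir j(t) = 240·t^2 - 48·t - 12. Die Stammfunktion von dem Ruck ist die Beschleunigung. Mit a(0) = -2 erhalten wir a(t) = 80·t^3 - 24·t^2 - 12·t - 2. Mit ∫a(t)dt und Anwendung von v(0) = 4, finden wir v(t) = 20·t^4 - 8·t^3 - 6·t^2 - 2·t + 4. Durch Integration von der Geschwindigkeit und Verwendung der Anfangsbedingung x(0) = -4, erhalten wir x(t) = 4·t^5 - 2·t^4 - 2·t^3 - t^2 + 4·t - 4. Aus der Gleichung für die Position x(t) = 4·t^5 - 2·t^4 - 2·t^3 - t^2 + 4·t - 4, setzen wir t = 3 ein und erhalten x = 755.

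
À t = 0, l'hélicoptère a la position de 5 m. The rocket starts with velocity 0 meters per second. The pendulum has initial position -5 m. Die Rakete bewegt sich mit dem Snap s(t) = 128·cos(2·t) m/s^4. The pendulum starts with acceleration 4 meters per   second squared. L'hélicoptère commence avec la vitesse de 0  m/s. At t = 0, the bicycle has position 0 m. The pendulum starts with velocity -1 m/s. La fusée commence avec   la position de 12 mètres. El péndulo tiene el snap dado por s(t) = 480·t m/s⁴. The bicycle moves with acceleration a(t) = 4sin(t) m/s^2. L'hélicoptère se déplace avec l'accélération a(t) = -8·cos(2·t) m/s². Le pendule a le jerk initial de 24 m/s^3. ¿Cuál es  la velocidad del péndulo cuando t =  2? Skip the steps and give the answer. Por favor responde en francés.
La réponse est 375.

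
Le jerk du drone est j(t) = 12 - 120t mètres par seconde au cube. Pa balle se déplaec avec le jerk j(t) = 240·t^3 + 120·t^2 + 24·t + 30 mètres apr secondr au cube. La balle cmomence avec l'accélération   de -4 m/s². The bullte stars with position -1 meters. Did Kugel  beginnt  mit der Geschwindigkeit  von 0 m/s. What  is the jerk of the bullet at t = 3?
Using j(t) = 240·t^3 + 120·t^2 + 24·t + 30 and substituting t = 3, we find j = 7662.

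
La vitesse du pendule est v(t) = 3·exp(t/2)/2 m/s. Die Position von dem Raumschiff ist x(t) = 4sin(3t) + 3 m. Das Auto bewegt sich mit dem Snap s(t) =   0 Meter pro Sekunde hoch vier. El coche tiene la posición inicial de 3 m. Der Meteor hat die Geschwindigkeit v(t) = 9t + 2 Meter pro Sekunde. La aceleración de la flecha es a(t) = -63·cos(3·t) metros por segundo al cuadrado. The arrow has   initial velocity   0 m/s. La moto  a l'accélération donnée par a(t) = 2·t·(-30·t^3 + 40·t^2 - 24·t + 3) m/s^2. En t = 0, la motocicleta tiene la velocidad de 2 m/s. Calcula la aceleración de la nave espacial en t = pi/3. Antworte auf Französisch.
Nous devons dériver notre équation de la position x(t) = 4·sin(3·t) + 3 2 fois. En prenant d/dt de x(t), nous trouvons v(t) = 12·cos(3·t). En dérivant la vitesse, nous obtenons l'accélération: a(t) = -36·sin(3·t). De l'équation de l'accélération a(t) = -36·sin(3·t), nous substituons t = pi/3 pour obtenir a = 0.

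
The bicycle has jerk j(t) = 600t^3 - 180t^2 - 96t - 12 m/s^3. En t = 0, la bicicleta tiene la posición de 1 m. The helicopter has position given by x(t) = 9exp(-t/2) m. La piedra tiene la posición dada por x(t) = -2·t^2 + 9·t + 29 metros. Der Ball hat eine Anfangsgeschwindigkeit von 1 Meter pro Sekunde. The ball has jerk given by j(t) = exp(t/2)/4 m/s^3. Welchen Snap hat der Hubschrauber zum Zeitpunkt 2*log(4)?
Um dies zu lösen, müssen wir 4 Ableitungen unserer Gleichung für die Position x(t) = 9·exp(-t/2) nehmen. Mit d/dt von x(t) finden wir v(t) = -9·exp(-t/2)/2. Mit d/dt von v(t) finden wir a(t) = 9·exp(-t/2)/4. Mit d/dt von a(t) finden wir j(t) = -9·exp(-t/2)/8. Mit d/dt von j(t) finden wir s(t) = 9·exp(-t/2)/16. Aus der Gleichung für den Snap s(t) = 9·exp(-t/2)/16, setzen wir t = 2*log(4) ein und erhalten s = 9/64.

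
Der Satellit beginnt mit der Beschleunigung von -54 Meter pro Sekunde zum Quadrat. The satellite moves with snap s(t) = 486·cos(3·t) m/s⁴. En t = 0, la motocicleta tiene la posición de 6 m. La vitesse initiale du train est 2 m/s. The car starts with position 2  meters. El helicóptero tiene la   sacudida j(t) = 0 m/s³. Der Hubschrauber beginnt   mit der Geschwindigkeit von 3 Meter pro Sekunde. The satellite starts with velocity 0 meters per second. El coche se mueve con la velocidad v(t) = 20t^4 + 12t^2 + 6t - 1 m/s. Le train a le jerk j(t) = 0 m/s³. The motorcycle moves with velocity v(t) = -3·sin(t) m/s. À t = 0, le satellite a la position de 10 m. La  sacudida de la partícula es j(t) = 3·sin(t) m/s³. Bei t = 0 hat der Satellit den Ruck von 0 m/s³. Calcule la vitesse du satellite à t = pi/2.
Nous devons intégrer notre équation du snap s(t) = 486·cos(3·t) 3 fois. En prenant ∫s(t)dt et en appliquant j(0) = 0, nous trouvons j(t) = 162·sin(3·t). En prenant ∫j(t)dt et en appliquant a(0) = -54, nous trouvons a(t) = -54·cos(3·t). L'intégrale de l'accélération, avec v(0) = 0, donne la vitesse: v(t) = -18·sin(3·t). En utilisant v(t) = -18·sin(3·t) et en substituant t = pi/2, nous trouvons v = 18.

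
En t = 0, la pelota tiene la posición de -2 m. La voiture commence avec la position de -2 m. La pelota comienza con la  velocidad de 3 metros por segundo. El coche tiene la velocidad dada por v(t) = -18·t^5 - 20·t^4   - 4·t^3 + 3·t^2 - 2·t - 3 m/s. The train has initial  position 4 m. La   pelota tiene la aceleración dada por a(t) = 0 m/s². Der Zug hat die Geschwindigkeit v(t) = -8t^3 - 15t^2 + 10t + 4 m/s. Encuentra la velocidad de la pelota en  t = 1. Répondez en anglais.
We must find the integral of our acceleration equation a(t) = 0 1 time. The antiderivative of acceleration is velocity. Using v(0) = 3, we get v(t) = 3. From the given velocity equation v(t) = 3, we substitute t = 1 to get v = 3.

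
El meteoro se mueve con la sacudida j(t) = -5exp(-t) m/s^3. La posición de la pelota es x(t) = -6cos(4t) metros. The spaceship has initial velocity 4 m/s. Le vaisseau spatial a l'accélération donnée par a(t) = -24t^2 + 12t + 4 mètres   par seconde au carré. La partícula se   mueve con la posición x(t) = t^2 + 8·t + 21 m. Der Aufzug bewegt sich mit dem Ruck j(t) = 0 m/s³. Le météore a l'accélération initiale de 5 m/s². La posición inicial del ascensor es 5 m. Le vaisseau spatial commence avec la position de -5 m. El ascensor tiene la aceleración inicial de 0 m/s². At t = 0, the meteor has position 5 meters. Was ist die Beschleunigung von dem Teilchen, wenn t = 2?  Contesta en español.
Debemos derivar nuestra ecuación de la posición x(t) = t^2 + 8·t + 21 2 veces. Tomando d/dt de x(t), encontramos v(t) = 2·t + 8. Tomando d/dt de v(t), encontramos a(t) = 2. De la ecuación de la aceleración a(t) = 2, sustituimos t = 2 para obtener a = 2.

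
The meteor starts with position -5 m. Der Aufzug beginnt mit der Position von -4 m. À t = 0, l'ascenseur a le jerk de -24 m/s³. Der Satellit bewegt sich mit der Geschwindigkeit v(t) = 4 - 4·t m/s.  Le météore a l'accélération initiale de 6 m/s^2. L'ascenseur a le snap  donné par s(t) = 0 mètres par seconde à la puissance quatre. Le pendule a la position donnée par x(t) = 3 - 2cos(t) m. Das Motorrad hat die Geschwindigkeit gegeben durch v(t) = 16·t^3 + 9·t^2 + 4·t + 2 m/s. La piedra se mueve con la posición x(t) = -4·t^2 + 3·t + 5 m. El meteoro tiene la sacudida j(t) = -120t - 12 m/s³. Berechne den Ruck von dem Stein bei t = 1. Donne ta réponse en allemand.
Um dies zu lösen, müssen wir 3 Ableitungen unserer Gleichung für die Position x(t) = -4·t^2 + 3·t + 5 nehmen. Die Ableitung von der Position ergibt die Geschwindigkeit: v(t) = 3 - 8·t. Mit d/dt von v(t) finden wir a(t) = -8. Die Ableitung von der Beschleunigung ergibt den Ruck: j(t) = 0. Aus der Gleichung für den Ruck j(t) = 0, setzen wir t = 1 ein und erhalten j = 0.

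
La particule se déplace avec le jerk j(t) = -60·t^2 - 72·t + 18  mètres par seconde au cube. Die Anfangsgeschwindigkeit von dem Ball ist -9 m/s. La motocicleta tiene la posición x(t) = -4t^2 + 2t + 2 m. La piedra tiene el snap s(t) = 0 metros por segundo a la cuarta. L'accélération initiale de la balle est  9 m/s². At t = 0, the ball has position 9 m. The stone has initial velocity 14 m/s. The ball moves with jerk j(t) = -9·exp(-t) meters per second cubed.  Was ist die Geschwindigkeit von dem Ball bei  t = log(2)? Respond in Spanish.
Partiendo de la sacudida j(t) = -9·exp(-t), tomamos 2 integrales. Tomando ∫j(t)dt y aplicando a(0) = 9, encontramos a(t) = 9·exp(-t). Tomando ∫a(t)dt y aplicando v(0) = -9, encontramos v(t) = -9·exp(-t). Tenemos la velocidad v(t) = -9·exp(-t). Sustituyendo t = log(2): v(log(2)) = -9/2.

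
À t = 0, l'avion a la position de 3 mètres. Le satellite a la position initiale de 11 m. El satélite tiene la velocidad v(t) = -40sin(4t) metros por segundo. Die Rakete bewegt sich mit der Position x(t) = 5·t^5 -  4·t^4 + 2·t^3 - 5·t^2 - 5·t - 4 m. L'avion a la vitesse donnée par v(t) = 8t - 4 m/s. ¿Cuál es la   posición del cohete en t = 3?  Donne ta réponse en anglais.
Using x(t) = 5·t^5 - 4·t^4 + 2·t^3 - 5·t^2 - 5·t - 4 and substituting t = 3, we find x = 881.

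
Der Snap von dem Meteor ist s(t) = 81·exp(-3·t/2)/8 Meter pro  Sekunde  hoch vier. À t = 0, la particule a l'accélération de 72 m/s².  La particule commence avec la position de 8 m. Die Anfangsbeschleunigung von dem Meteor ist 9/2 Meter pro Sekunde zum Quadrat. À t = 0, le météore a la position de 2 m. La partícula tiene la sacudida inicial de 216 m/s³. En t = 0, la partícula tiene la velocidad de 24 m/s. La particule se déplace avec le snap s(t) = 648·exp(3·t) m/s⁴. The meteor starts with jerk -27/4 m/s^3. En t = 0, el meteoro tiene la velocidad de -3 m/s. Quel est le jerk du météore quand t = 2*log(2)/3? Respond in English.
We must find the antiderivative of our snap equation s(t) = 81·exp(-3·t/2)/8 1 time. Taking ∫s(t)dt and applying j(0) = -27/4, we find j(t) = -27·exp(-3·t/2)/4. We have jerk j(t) = -27·exp(-3·t/2)/4. Substituting t = 2*log(2)/3: j(2*log(2)/3) = -27/8.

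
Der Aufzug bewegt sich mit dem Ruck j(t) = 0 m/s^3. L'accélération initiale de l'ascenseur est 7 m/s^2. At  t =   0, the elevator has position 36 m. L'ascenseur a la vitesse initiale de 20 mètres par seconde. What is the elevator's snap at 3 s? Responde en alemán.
Ausgehend von dem Ruck j(t) = 0, nehmen wir 1 Ableitung. Die Ableitung von dem Ruck ergibt den Snap: s(t) = 0. Mit s(t) = 0 und Einsetzen von t = 3, finden wir s = 0.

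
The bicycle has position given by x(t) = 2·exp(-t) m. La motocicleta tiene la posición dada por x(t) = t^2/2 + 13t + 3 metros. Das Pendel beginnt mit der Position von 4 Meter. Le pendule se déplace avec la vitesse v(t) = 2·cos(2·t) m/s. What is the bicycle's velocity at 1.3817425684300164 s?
Starting from position x(t) = 2·exp(-t), we take 1 derivative. Taking d/dt of x(t), we find v(t) = -2·exp(-t). Using v(t) = -2·exp(-t) and substituting t = 1.3817425684300164, we find v = -0.502281083917041.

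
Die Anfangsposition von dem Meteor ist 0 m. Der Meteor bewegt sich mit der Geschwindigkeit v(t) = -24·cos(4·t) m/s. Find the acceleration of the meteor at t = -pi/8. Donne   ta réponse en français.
Nous devons dériver notre équation de la vitesse v(t) = -24·cos(4·t) 1 fois. La dérivée de la vitesse donne l'accélération: a(t) = 96·sin(4·t). En utilisant a(t) = 96·sin(4·t) et en substituant t = -pi/8, nous trouvons a = -96.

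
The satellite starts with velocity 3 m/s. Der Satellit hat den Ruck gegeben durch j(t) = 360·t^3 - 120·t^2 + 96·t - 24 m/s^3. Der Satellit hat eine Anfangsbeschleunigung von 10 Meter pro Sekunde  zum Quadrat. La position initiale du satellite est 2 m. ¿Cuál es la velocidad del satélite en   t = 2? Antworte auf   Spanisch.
Para resolver esto, necesitamos tomar 2 integrales de nuestra ecuación de la sacudida j(t) = 360·t^3 - 120·t^2 + 96·t - 24. Integrando la sacudida y usando la condición inicial a(0) = 10, obtenemos a(t) = 90·t^4 - 40·t^3 + 48·t^2 - 24·t + 10. La integral de la aceleración es la velocidad. Usando v(0) = 3, obtenemos v(t) = 18·t^5 - 10·t^4 + 16·t^3 - 12·t^2 + 10·t + 3. De la ecuación de la velocidad v(t) = 18·t^5 - 10·t^4 + 16·t^3 - 12·t^2 + 10·t + 3, sustituimos t = 2 para obtener v = 519.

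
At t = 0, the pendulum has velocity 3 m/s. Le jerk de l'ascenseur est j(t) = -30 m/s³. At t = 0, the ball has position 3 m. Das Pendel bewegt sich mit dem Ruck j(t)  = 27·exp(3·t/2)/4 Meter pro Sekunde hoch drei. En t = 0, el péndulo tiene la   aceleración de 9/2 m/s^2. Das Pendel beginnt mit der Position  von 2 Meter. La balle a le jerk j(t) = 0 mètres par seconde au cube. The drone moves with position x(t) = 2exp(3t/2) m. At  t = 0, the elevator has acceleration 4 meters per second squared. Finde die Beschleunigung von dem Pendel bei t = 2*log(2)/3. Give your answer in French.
En partant du jerk j(t) = 27·exp(3·t/2)/4, nous prenons 1 primitive. En intégrant le jerk et en utilisant la condition initiale a(0) = 9/2, nous obtenons a(t) = 9·exp(3·t/2)/2. Nous avons l'accélération a(t) = 9·exp(3·t/2)/2. En substituant t = 2*log(2)/3: a(2*log(2)/3) = 9.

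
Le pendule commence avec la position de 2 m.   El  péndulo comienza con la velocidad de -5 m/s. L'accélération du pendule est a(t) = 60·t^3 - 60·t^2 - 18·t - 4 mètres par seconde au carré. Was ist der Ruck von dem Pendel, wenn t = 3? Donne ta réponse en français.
Nous devons dériver notre équation de l'accélération a(t) = 60·t^3 - 60·t^2 - 18·t - 4 1 fois. La dérivée de l'accélération donne le jerk: j(t) = 180·t^2 - 120·t - 18. En utilisant j(t) = 180·t^2 - 120·t - 18 et en substituant t = 3, nous trouvons j = 1242.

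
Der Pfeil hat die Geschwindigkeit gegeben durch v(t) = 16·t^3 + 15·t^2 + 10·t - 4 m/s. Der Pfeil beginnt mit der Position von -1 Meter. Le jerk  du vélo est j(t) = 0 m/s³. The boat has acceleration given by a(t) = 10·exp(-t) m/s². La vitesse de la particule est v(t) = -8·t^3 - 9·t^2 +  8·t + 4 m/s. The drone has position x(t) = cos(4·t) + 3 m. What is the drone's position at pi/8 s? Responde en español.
Usando x(t) = cos(4·t) + 3 y sustituyendo t = pi/8, encontramos x = 3.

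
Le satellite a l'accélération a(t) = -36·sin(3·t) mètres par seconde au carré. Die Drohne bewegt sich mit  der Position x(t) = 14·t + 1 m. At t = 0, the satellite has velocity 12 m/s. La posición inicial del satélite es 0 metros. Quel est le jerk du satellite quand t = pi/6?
En partant de l'accélération a(t) = -36·sin(3·t), nous prenons 1 dérivée. En dérivant l'accélération, nous obtenons le jerk: j(t) = -108·cos(3·t). En utilisant j(t) = -108·cos(3·t) et en substituant t = pi/6, nous trouvons j = 0.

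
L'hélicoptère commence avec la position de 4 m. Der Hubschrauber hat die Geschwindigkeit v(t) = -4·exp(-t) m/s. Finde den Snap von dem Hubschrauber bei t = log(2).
Um dies zu lösen, müssen wir 3 Ableitungen unserer Gleichung für die Geschwindigkeit v(t) = -4·exp(-t) nehmen. Mit d/dt von v(t) finden wir a(t) = 4·exp(-t). Mit d/dt von a(t) finden wir j(t) = -4·exp(-t). Die Ableitung von dem Ruck ergibt den Snap: s(t) = 4·exp(-t). Wir haben den Snap s(t) = 4·exp(-t). Durch Einsetzen von t = log(2): s(log(2)) = 2.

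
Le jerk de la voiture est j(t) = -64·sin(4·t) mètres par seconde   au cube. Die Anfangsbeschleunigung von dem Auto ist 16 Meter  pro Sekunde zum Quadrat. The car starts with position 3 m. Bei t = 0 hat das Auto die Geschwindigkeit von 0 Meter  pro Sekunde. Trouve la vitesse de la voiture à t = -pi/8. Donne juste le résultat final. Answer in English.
v(-pi/8) = -4.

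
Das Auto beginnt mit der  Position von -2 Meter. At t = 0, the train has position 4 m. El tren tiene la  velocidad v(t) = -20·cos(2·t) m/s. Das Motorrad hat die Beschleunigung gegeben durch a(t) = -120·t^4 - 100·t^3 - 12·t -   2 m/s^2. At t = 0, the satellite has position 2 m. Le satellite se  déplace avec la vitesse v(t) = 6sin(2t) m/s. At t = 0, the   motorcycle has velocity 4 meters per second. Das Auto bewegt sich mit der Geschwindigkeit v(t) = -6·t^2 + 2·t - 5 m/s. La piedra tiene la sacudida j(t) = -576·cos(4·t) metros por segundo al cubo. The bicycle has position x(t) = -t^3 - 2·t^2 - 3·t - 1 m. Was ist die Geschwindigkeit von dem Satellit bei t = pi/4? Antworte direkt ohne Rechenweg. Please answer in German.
Bei t = pi/4, v = 6.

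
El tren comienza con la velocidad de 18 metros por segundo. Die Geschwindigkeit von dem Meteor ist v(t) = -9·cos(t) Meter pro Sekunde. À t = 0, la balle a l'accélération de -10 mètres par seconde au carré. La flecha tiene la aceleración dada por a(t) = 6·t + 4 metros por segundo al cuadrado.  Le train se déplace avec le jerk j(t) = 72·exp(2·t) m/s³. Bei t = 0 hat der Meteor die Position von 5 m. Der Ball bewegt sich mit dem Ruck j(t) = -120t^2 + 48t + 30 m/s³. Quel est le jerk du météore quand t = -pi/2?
Nous devons dériver notre équation de la vitesse v(t) = -9·cos(t) 2 fois. En dérivant la vitesse, nous obtenons l'accélération: a(t) = 9·sin(t). La dérivée de l'accélération donne le jerk: j(t) = 9·cos(t). En utilisant j(t) = 9·cos(t) et en substituant t = -pi/2, nous trouvons j = 0.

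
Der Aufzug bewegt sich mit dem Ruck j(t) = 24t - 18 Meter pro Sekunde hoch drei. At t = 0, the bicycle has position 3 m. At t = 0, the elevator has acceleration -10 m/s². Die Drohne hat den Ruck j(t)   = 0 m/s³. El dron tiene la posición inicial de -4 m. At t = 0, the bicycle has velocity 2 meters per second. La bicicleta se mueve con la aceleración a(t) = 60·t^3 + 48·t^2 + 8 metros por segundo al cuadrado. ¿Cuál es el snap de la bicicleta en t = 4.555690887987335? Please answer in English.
Starting from acceleration a(t) = 60·t^3 + 48·t^2 + 8, we take 2 derivatives. The derivative of acceleration gives jerk: j(t) = 180·t^2 + 96·t. Differentiating jerk, we get snap: s(t) = 360·t + 96. From the given snap equation s(t) = 360·t + 96, we substitute t = 4.555690887987335 to get s = 1736.04871967544.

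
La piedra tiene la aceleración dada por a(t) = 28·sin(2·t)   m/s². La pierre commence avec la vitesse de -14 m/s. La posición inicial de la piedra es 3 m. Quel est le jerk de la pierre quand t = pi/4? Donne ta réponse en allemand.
Ausgehend von der Beschleunigung a(t) = 28·sin(2·t), nehmen wir 1 Ableitung. Mit d/dt von a(t) finden wir j(t) = 56·cos(2·t). Mit j(t) = 56·cos(2·t) und Einsetzen von t = pi/4, finden wir j = 0.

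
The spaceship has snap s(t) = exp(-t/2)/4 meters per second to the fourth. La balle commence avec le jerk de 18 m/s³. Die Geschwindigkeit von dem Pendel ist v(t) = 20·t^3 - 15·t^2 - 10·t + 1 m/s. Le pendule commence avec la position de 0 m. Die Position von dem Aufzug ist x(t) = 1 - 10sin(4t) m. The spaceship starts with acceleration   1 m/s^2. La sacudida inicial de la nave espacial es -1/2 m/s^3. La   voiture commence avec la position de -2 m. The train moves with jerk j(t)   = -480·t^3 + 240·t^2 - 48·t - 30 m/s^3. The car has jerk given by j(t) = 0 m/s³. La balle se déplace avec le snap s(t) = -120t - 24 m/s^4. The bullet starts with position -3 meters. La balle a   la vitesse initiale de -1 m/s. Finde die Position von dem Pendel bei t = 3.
Um dies zu lösen, müssen wir 1 Stammfunktion unserer Gleichung für die Geschwindigkeit v(t) = 20·t^3 - 15·t^2 - 10·t + 1 finden. Das Integral von der Geschwindigkeit, mit x(0) = 0, ergibt die Position: x(t) = 5·t^4 - 5·t^3 - 5·t^2 + t. Mit x(t) = 5·t^4 - 5·t^3 - 5·t^2 + t und Einsetzen von t = 3, finden wir x = 228.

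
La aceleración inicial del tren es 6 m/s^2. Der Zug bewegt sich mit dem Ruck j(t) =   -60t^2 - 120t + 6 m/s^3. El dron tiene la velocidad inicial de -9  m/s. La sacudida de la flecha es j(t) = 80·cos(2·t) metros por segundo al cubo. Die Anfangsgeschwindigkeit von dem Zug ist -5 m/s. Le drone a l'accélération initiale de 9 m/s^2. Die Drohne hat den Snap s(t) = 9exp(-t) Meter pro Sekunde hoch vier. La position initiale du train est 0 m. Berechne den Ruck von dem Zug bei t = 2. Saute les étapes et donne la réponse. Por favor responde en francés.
j(2) = -474.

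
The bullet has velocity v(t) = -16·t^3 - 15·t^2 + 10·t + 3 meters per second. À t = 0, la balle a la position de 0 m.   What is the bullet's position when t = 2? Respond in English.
To find the answer, we compute 1 integral of v(t) = -16·t^3 - 15·t^2 + 10·t + 3. The antiderivative of velocity is position. Using x(0) = 0, we get x(t) = -4·t^4 - 5·t^3 + 5·t^2 + 3·t. Using x(t) = -4·t^4 - 5·t^3 + 5·t^2 + 3·t and substituting t = 2, we find x = -78.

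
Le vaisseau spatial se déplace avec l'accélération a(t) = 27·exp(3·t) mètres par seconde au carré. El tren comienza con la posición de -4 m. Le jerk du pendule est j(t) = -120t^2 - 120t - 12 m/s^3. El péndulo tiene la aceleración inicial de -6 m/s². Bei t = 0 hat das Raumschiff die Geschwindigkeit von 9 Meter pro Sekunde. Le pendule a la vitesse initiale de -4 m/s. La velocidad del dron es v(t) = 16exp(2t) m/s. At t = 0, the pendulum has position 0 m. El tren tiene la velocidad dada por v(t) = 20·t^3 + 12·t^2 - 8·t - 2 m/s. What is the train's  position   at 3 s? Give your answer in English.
Starting from velocity v(t) = 20·t^3 + 12·t^2 - 8·t - 2, we take 1 antiderivative. Finding the integral of v(t) and using x(0) = -4: x(t) = 5·t^4 + 4·t^3 - 4·t^2 - 2·t - 4. We have position x(t) = 5·t^4 + 4·t^3 - 4·t^2 - 2·t - 4. Substituting t = 3: x(3) = 467.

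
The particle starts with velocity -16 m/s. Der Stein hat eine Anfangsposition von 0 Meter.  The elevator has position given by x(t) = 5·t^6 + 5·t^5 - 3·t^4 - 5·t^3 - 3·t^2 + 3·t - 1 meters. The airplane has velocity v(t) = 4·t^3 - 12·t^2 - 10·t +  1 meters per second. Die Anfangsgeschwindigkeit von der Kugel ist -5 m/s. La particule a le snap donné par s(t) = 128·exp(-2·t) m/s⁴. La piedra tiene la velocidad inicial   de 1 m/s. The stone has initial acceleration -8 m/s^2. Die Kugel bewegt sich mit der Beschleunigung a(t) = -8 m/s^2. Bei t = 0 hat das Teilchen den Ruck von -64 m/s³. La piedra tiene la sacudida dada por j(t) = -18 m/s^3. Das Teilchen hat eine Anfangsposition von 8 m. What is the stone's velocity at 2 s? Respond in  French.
Nous devons trouver la primitive de notre équation du jerk j(t) = -18 2 fois. En prenant ∫j(t)dt et en appliquant a(0) = -8, nous trouvons a(t) = -18·t - 8. En prenant ∫a(t)dt et en appliquant v(0) = 1, nous trouvons v(t) = -9·t^2 - 8·t + 1. Nous avons la vitesse v(t) = -9·t^2 - 8·t + 1. En substituant t = 2: v(2) = -51.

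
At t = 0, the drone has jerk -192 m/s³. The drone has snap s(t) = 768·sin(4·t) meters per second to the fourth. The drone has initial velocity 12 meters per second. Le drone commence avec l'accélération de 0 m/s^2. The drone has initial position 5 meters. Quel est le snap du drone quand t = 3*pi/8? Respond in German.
Mit s(t) = 768·sin(4·t) und Einsetzen von t = 3*pi/8, finden wir s = -768.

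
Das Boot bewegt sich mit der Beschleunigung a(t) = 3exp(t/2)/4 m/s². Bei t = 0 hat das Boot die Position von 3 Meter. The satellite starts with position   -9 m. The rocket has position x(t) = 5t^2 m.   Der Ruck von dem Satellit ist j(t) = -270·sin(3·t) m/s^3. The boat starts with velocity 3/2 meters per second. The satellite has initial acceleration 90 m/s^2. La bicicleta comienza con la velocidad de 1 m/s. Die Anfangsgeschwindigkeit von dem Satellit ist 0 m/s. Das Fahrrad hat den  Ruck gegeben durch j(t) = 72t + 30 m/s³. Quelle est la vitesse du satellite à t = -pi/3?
Pour résoudre ceci, nous devons prendre 2 intégrales de notre équation du jerk j(t) = -270·sin(3·t). La primitive du jerk, avec a(0) = 90, donne l'accélération: a(t) = 90·cos(3·t). L'intégrale de l'accélération est la vitesse. En utilisant v(0) = 0, nous obtenons v(t) = 30·sin(3·t). En utilisant v(t) = 30·sin(3·t) et en substituant t = -pi/3, nous trouvons v = 0.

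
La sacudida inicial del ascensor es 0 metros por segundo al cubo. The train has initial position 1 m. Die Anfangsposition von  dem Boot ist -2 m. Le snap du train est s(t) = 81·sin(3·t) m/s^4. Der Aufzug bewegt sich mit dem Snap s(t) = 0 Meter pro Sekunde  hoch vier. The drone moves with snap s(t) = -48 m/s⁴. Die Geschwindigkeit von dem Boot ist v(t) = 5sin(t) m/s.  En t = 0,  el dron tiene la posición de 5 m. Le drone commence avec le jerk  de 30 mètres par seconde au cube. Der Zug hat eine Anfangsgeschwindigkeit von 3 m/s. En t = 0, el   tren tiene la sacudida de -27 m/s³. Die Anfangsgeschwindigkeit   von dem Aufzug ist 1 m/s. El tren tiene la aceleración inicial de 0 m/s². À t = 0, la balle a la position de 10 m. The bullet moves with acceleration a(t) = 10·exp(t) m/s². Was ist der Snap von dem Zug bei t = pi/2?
Wir haben den Snap s(t) = 81·sin(3·t). Durch Einsetzen von t = pi/2: s(pi/2) = -81.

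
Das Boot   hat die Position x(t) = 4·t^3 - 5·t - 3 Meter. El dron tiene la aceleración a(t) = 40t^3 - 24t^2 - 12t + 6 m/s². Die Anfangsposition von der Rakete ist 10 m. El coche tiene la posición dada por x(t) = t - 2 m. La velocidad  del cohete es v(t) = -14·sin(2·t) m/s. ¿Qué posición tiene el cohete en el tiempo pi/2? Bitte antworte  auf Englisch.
We need to integrate our velocity equation v(t) = -14·sin(2·t) 1 time. Integrating velocity and using the initial condition x(0) = 10, we get x(t) = 7·cos(2·t) + 3. From the given position equation x(t) = 7·cos(2·t) + 3, we substitute t = pi/2 to get x = -4.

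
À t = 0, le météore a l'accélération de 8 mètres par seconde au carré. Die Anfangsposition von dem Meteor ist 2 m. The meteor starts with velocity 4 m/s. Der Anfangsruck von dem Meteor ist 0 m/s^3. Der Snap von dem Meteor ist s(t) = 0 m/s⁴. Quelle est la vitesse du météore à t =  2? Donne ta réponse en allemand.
Um dies zu lösen, müssen wir 3 Integrale unserer Gleichung für den Snap s(t) = 0 finden. Durch Integration von dem Snap und Verwendung der Anfangsbedingung j(0) = 0, erhalten wir j(t) = 0. Das Integral von dem Ruck, mit a(0) = 8, ergibt die Beschleunigung: a(t) = 8. Durch Integration von der Beschleunigung und Verwendung der Anfangsbedingung v(0) = 4, erhalten wir v(t) = 8·t + 4. Aus der Gleichung für die Geschwindigkeit v(t) = 8·t + 4, setzen wir t = 2 ein und erhalten v = 20.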